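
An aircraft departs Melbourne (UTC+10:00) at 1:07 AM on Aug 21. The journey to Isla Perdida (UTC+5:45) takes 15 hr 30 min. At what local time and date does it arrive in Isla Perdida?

Convert departure to UTC: 1:07 AM − 10:00 = 3:07 PM UTC on Aug 20.
Add 15 hours 30 minutes travel time → 6:37 AM UTC (Aug 21).
Isla Perdida is UTC+5:45, so local arrival = 6:37 AM + 5:45 = 12:22 PM on Aug 21.

12:22 PM on Aug 21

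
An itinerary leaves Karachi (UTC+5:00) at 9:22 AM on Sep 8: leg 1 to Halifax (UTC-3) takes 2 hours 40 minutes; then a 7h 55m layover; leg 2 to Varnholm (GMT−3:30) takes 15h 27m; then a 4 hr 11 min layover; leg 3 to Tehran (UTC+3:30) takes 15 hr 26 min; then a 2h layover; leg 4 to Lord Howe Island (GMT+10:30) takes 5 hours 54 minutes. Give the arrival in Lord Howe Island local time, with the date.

8:25 PM on Sep 10

Convert departure to UTC: 9:22 AM − 5:00 = 4:22 AM UTC on Sep 8.
Add 2 hours and 40 minutes leg 1 → 7:02 AM UTC.
Add 7 hours 55 minutes layover in Halifax → 2:57 PM UTC.
Add 15 hours 27 minutes leg 2 → 6:24 AM UTC (Sep 9).
Add 4 hours 11 minutes layover in Varnholm → 10:35 AM UTC.
Add 15 hours and 26 minutes leg 3 → 2:01 AM UTC (Sep 10).
Add 2 hours layover in Tehran → 4:01 AM UTC.
Add 5 hours 54 minutes leg 4 → 9:55 AM UTC.
Lord Howe Island is UTC+10:30, so local arrival = 9:55 AM + 10:30 = 8:25 PM on Sep 10.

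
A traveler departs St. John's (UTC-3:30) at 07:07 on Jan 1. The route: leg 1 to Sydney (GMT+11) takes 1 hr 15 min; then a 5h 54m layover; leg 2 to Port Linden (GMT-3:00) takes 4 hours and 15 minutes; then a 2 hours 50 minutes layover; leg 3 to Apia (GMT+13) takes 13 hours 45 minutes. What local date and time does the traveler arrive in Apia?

03:36 on January 3

Convert departure to UTC: 07:07 + 3:30 = 10:37 UTC on Jan 1.
Add 1 hour 15 minutes leg 1 → 11:52 UTC.
Add 5 hours 54 minutes layover in Sydney → 17:46 UTC.
Add 4 hours 15 minutes leg 2 → 22:01 UTC.
Add 2 hours 50 minutes layover in Port Linden → 00:51 UTC (Jan 2).
Add 13 hours 45 minutes leg 3 → 14:36 UTC.
Apia is UTC+13:00, so local arrival = 14:36 + 13:00 = 03:36 on Jan 3.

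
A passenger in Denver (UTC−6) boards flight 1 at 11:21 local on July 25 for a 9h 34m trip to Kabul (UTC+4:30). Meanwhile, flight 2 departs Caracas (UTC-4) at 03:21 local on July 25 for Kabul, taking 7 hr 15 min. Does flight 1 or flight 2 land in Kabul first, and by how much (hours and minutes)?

the second, by 12 hours 19 minutes

Flight 1 in UTC: 11:21 + 6:00 = 17:21 on Jul 25.
+9 hours 34 minutes → arrive 02:55 UTC on Jul 26.
Flight 2 in UTC: 03:21 + 4:00 = 07:21 on Jul 25.
+7 hours and 15 minutes → arrive 14:36 UTC on Jul 25.
Flight 2 lands earlier by 12 hours 19 minutes.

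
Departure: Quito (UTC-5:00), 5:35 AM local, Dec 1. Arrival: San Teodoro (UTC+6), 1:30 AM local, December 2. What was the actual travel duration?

8 hours 55 minutes

Departure in UTC: 5:35 AM + 5:00 = 10:35 AM on Dec 1.
Arrival in UTC: 1:30 AM − 6:00 = 7:30 PM on Dec 1.
Elapsed = 7:30 PM − 10:35 AM = 8 hours 55 minutes.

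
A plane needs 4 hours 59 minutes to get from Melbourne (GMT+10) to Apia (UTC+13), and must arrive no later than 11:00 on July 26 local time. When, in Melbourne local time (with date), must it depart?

Target arrival in UTC: 11:00 − 13:00 = 22:00 on Jul 25.
Subtract 4 hours 59 minutes → departure 17:01 UTC on Jul 25.
Melbourne is UTC+10:00: 17:01 + 10:00 = 03:01 on Jul 26.

03:01 on July 26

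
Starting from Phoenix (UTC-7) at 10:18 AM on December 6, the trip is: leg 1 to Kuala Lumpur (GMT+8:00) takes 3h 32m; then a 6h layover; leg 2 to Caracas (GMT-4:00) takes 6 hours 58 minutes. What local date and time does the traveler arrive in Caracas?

Convert departure to UTC: 10:18 AM + 7:00 = 5:18 PM UTC on Dec 6.
Add 3 hours 32 minutes leg 1 → 8:50 PM UTC.
Add 6 hours layover in Kuala Lumpur → 2:50 AM UTC (Dec 7).
Add 6 hours 58 minutes leg 2 → 9:48 AM UTC.
Caracas is UTC−4:00, so local arrival = 9:48 AM − 4:00 = 5:48 AM on Dec 7.

5:48 AM on December 7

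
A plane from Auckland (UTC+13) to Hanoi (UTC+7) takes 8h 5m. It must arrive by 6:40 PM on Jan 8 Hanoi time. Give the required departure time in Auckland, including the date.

Target arrival in UTC: 6:40 PM − 7:00 = 11:40 AM on Jan 8.
Subtract 8 hours and 5 minutes → departure 3:35 AM UTC on Jan 8.
Auckland is UTC+13:00: 3:35 AM + 13:00 = 4:35 PM on Jan 8.

4:35 PM on Jan 8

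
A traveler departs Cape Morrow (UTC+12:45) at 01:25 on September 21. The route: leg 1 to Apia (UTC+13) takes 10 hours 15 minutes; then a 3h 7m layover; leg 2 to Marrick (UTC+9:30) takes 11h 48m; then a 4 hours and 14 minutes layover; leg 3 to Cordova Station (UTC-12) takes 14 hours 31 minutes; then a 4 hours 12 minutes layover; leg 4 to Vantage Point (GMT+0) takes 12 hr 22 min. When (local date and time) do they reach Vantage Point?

Convert departure to UTC: 01:25 − 12:45 = 12:40 UTC on Sep 20.
Add 10 hours and 15 minutes leg 1 → 22:55 UTC.
Add 3 hours 7 minutes layover in Apia → 02:02 UTC (Sep 21).
Add 11 hours 48 minutes leg 2 → 13:50 UTC.
Add 4 hours and 14 minutes layover in Marrick → 18:04 UTC.
Add 14 hours and 31 minutes leg 3 → 08:35 UTC (Sep 22).
Add 4 hours 12 minutes layover in Cordova Station → 12:47 UTC.
Add 12 hours 22 minutes leg 4 → 01:09 UTC (Sep 23).
Vantage Point is UTC+0, so local arrival is the same: 01:09 on Sep 23.

01:09 on September 23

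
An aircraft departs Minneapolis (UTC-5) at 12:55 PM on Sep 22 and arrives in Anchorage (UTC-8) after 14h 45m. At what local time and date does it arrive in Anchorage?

Convert departure to UTC: 12:55 PM + 5:00 = 5:55 PM UTC on Sep 22.
Add 14 hours 45 minutes travel time → 8:40 AM UTC (Sep 23).
Anchorage is UTC−8:00, so local arrival = 8:40 AM − 8:00 = 12:40 AM on Sep 23.

12:40 AM on September 23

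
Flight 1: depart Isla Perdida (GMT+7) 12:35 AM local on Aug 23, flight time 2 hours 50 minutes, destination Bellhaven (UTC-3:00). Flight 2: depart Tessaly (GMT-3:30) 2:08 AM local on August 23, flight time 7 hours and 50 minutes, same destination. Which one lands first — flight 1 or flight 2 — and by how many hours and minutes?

the first, by 17 hours 3 minutes

Flight 1 in UTC: 12:35 AM − 7:00 = 5:35 PM on Aug 22.
+2 hours 50 minutes → arrive 8:25 PM UTC on Aug 22.
Flight 2 in UTC: 2:08 AM + 3:30 = 5:38 AM on Aug 23.
+7 hours 50 minutes → arrive 1:28 PM UTC on Aug 23.
Flight 1 lands earlier by 17 hours 3 minutes.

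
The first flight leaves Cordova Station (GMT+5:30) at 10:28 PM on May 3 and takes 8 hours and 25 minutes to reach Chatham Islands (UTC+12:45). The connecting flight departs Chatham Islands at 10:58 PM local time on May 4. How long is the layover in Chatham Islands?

Convert departure to UTC: 10:28 PM − 5:30 = 4:58 PM UTC on May 3.
Add 8 hours and 25 minutes flight time → 1:23 AM UTC (May 4).
Chatham Islands is UTC+12:45, so local arrival = 1:23 AM + 12:45 = 2:08 PM on May 4.
Layover = 10:58 PM − 2:08 PM = 8 hours 50 minutes.

8 hours 50 minutes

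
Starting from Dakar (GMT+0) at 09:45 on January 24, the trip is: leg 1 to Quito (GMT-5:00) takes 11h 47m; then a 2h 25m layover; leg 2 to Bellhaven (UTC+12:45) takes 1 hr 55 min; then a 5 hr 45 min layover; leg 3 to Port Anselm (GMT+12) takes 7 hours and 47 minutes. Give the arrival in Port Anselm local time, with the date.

Dakar is at UTC+0, so departure is already 09:45 UTC on Jan 24.
Add 11 hours 47 minutes leg 1 → 21:32 UTC.
Add 2 hours 25 minutes layover in Quito → 23:57 UTC.
Add 1 hour 55 minutes leg 2 → 01:52 UTC (Jan 25).
Add 5 hours 45 minutes layover in Bellhaven → 07:37 UTC.
Add 7 hours and 47 minutes leg 3 → 15:24 UTC.
Port Anselm is UTC+12:00, so local arrival = 15:24 + 12:00 = 03:24 on Jan 26.

03:24 on Jan 26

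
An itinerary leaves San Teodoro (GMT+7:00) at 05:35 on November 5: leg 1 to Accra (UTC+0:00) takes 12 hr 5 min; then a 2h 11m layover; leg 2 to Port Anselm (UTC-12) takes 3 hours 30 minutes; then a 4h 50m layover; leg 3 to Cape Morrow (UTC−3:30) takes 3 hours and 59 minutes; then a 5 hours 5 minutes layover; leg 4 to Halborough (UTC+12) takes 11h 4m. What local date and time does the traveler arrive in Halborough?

Convert departure to UTC: 05:35 − 7:00 = 22:35 UTC on Nov 4.
Add 12 hours 5 minutes leg 1 → 10:40 UTC (Nov 5).
Add 2 hours 11 minutes layover in Accra → 12:51 UTC.
Add 3 hours 30 minutes leg 2 → 16:21 UTC.
Add 4 hours 50 minutes layover in Port Anselm → 21:11 UTC.
Add 3 hours 59 minutes leg 3 → 01:10 UTC (Nov 6).
Add 5 hours and 5 minutes layover in Cape Morrow → 06:15 UTC.
Add 11 hours 4 minutes leg 4 → 17:19 UTC.
Halborough is UTC+12:00, so local arrival = 17:19 + 12:00 = 05:19 on Nov 7.

05:19 on November 7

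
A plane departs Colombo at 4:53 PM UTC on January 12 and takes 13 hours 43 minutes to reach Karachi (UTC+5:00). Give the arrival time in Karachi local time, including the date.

11:36 AM on January 13

Departure is given in UTC: 4:53 PM on Jan 12.
Add 13 hours 43 minutes → 6:36 AM UTC (Jan 13).
Karachi is UTC+5:00: 6:36 AM + 5:00 = 11:36 AM on Jan 13.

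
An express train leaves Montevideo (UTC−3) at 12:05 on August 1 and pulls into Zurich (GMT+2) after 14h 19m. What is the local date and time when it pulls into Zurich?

07:24 on Aug 2

Zurich is 5:00 ahead of Montevideo.
After 14 hours and 19 minutes it is 02:24 (Aug 2) in Montevideo.
Shift by the zone difference: 02:24 + 5:00 = 07:24 on Aug 2 in Zurich.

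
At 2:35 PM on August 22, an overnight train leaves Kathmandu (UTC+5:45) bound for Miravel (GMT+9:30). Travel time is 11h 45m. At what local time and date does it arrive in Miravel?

Convert departure to UTC: 2:35 PM − 5:45 = 8:50 AM UTC on Aug 22.
Add 11 hours 45 minutes travel time → 8:35 PM UTC.
Miravel is UTC+9:30, so local arrival = 8:35 PM + 9:30 = 6:05 AM on Aug 23.

6:05 AM on August 23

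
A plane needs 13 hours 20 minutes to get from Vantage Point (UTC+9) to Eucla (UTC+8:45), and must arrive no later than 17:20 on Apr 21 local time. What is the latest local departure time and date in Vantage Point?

Target arrival in UTC: 17:20 − 8:45 = 08:35 on Apr 21.
Subtract 13 hours and 20 minutes → departure 19:15 UTC on Apr 20.
Vantage Point is UTC+9:00: 19:15 + 9:00 = 04:15 on Apr 21.

04:15 on April 21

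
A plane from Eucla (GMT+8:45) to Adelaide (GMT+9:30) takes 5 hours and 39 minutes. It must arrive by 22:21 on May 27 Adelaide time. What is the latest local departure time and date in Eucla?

15:57 on May 27

Target arrival in UTC: 22:21 − 9:30 = 12:51 on May 27.
Subtract 5 hours and 39 minutes → departure 07:12 UTC on May 27.
Eucla is UTC+8:45: 07:12 + 8:45 = 15:57 on May 27.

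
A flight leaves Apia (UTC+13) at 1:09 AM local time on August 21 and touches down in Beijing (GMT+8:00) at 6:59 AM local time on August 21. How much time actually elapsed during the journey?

10 hours 50 minutes

Beijing is 5:00 behind Apia.
Clock-face elapsed time (ignoring zones) is 5 hours 50 minutes.
Actual elapsed = 5 hours 50 minutes + 5:00 = 10 hours 50 minutes.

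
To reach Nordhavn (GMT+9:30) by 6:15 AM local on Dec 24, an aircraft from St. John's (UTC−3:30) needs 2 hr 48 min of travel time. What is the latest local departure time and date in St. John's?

2:27 PM on December 23

Target arrival in UTC: 6:15 AM − 9:30 = 8:45 PM on Dec 23.
Subtract 2 hours 48 minutes → departure 5:57 PM UTC on Dec 23.
St. John's is UTC−3:30: 5:57 PM − 3:30 = 2:27 PM on Dec 23.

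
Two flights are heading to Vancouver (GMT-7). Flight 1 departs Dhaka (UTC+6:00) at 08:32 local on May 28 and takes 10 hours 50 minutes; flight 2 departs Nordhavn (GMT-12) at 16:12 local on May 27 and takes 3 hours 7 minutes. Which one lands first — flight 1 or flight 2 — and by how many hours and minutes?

the second, by 6 hours 3 minutes

Flight 1 in UTC: 08:32 − 6:00 = 02:32 on May 28.
+10 hours and 50 minutes → arrive 13:22 UTC on May 28.
Flight 2 in UTC: 16:12 + 12:00 = 04:12 on May 28.
+3 hours 7 minutes → arrive 07:19 UTC on May 28.
Flight 2 lands earlier by 6 hours 3 minutes.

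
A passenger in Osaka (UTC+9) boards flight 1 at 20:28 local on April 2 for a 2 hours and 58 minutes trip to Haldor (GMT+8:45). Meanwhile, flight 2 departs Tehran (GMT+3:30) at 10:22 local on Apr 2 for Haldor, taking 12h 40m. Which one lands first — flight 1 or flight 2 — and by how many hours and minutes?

the first, by 5 hours 6 minutes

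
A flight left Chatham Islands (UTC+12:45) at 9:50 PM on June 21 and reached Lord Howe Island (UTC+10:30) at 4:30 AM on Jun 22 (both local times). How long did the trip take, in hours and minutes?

8 hours 55 minutes

Lord Howe Island is 2:15 behind Chatham Islands.
Clock-face elapsed time (ignoring zones) is 6 hours 40 minutes.
Actual elapsed = 6 hours 40 minutes + 2:15 = 8 hours 55 minutes.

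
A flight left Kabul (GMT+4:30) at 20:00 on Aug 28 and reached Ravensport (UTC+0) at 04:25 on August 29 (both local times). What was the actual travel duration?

Departure in UTC: 20:00 − 4:30 = 15:30 on Aug 28.
Arrival is already UTC: 04:25 on Aug 29.
Elapsed = 04:25 − 15:30 (+1 day) = 12 hours 55 minutes.

12 hours 55 minutes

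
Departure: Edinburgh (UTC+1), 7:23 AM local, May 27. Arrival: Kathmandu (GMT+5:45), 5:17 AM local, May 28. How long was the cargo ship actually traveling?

17 hours 9 minutes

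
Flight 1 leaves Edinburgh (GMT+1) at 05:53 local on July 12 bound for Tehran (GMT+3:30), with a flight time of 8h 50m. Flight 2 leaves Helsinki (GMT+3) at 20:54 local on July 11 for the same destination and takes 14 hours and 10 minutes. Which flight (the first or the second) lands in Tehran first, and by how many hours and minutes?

the second, by 5 hours 39 minutes

Flight 1 in UTC: 05:53 − 1:00 = 04:53 on Jul 12.
+8 hours and 50 minutes → arrive 13:43 UTC on Jul 12.
Flight 2 in UTC: 20:54 − 3:00 = 17:54 on Jul 11.
+14 hours and 10 minutes → arrive 08:04 UTC on Jul 12.
Flight 2 lands earlier by 5 hours 39 minutes.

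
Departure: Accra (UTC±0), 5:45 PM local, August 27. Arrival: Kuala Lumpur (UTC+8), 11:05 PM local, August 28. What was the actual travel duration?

21 hours 20 minutes

Kuala Lumpur is 8:00 ahead of Accra.
Clock-face elapsed time (ignoring zones) is 29 hours 20 minutes.
Actual elapsed = 29 hours 20 minutes − 8:00 = 21 hours 20 minutes.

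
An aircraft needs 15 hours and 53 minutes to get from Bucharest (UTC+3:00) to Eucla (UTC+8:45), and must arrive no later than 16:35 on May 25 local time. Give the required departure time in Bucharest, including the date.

18:57 on May 24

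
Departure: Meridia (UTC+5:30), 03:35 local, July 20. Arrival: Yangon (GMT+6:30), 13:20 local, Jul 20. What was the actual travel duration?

8 hours 45 minutes

Yangon is 1:00 ahead of Meridia.
Clock-face elapsed time (ignoring zones) is 9 hours 45 minutes.
Actual elapsed = 9 hours 45 minutes − 1:00 = 8 hours 45 minutes.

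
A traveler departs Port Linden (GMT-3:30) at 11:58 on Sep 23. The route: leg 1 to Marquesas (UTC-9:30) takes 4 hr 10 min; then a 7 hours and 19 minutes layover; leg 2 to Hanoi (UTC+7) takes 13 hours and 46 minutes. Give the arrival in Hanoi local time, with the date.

Convert departure to UTC: 11:58 + 3:30 = 15:28 UTC on Sep 23.
Add 4 hours 10 minutes leg 1 → 19:38 UTC.
Add 7 hours and 19 minutes layover in Marquesas → 02:57 UTC (Sep 24).
Add 13 hours and 46 minutes leg 2 → 16:43 UTC.
Hanoi is UTC+7:00, so local arrival = 16:43 + 7:00 = 23:43 on Sep 24.

23:43 on September 24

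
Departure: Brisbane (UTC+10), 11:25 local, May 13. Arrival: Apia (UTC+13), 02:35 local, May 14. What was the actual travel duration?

12 hours 10 minutes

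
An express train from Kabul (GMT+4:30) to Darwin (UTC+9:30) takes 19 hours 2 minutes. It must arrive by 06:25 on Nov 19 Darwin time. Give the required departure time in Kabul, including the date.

Target arrival in UTC: 06:25 − 9:30 = 20:55 on Nov 18.
Subtract 19 hours and 2 minutes → departure 01:53 UTC on Nov 18.
Kabul is UTC+4:30: 01:53 + 4:30 = 06:23 on Nov 18.

06:23 on Nov 18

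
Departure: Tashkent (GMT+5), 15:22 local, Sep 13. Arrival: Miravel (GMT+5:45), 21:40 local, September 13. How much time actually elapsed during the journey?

5 hours 33 minutes

Departure in UTC: 15:22 − 5:00 = 10:22 on Sep 13.
Arrival in UTC: 21:40 − 5:45 = 15:55 on Sep 13.
Elapsed = 15:55 − 10:22 = 5 hours 33 minutes.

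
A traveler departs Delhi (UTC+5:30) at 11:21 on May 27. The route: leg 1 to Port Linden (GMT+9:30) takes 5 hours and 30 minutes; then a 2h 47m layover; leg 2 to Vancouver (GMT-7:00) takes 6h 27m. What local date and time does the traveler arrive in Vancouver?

13:35 on May 27

Convert departure to UTC: 11:21 − 5:30 = 05:51 UTC on May 27.
Add 5 hours and 30 minutes leg 1 → 11:21 UTC.
Add 2 hours and 47 minutes layover in Port Linden → 14:08 UTC.
Add 6 hours 27 minutes leg 2 → 20:35 UTC.
Vancouver is UTC−7:00, so local arrival = 20:35 − 7:00 = 13:35 on May 27.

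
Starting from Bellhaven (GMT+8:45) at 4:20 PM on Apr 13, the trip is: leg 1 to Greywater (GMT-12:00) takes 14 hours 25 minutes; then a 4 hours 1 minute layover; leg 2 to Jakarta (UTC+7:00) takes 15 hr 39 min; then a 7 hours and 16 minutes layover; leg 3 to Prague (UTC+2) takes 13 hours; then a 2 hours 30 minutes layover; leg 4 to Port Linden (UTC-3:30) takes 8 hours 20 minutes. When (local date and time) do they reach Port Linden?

Convert departure to UTC: 4:20 PM − 8:45 = 7:35 AM UTC on Apr 13.
Add 14 hours and 25 minutes leg 1 → 10:00 PM UTC.
Add 4 hours and 1 minute layover in Greywater → 2:01 AM UTC (Apr 14).
Add 15 hours and 39 minutes leg 2 → 5:40 PM UTC.
Add 7 hours and 16 minutes layover in Jakarta → 12:56 AM UTC (Apr 15).
Add 13 hours leg 3 → 1:56 PM UTC.
Add 2 hours and 30 minutes layover in Prague → 4:26 PM UTC.
Add 8 hours 20 minutes leg 4 → 12:46 AM UTC (Apr 16).
Port Linden is UTC−3:30, so local arrival = 12:46 AM − 3:30 = 9:16 PM on Apr 15.

9:16 PM on April 15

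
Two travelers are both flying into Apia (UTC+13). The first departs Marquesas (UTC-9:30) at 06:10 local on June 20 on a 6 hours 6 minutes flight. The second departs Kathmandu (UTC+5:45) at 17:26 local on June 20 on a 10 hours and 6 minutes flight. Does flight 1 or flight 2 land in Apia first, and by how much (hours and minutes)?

Flight 1 in UTC: 06:10 + 9:30 = 15:40 on Jun 20.
+6 hours and 6 minutes → arrive 21:46 UTC on Jun 20.
Flight 2 in UTC: 17:26 − 5:45 = 11:41 on Jun 20.
+10 hours 6 minutes → arrive 21:47 UTC on Jun 20.
Flight 1 lands earlier by 1 minute.

the first, by 1 minute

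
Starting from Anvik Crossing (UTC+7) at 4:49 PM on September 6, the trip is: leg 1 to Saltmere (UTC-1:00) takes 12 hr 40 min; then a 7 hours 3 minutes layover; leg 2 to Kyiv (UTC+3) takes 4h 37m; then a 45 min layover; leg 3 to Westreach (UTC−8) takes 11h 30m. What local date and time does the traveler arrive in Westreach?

Convert departure to UTC: 4:49 PM − 7:00 = 9:49 AM UTC on Sep 6.
Add 12 hours 40 minutes leg 1 → 10:29 PM UTC.
Add 7 hours 3 minutes layover in Saltmere → 5:32 AM UTC (Sep 7).
Add 4 hours 37 minutes leg 2 → 10:09 AM UTC.
Add 45 minutes layover in Kyiv → 10:54 AM UTC.
Add 11 hours and 30 minutes leg 3 → 10:24 PM UTC.
Westreach is UTC−8:00, so local arrival = 10:24 PM − 8:00 = 2:24 PM on Sep 7.

2:24 PM on September 7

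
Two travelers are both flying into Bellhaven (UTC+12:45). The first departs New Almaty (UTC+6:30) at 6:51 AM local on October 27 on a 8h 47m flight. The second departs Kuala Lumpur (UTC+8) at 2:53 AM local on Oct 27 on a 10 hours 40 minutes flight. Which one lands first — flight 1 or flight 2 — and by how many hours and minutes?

the second, by 3 hours 35 minutes

Flight 1 in UTC: 6:51 AM − 6:30 = 12:21 AM on Oct 27.
+8 hours and 47 minutes → arrive 9:08 AM UTC on Oct 27.
Flight 2 in UTC: 2:53 AM − 8:00 = 6:53 PM on Oct 26.
+10 hours 40 minutes → arrive 5:33 AM UTC on Oct 27.
Flight 2 lands earlier by 3 hours 35 minutes.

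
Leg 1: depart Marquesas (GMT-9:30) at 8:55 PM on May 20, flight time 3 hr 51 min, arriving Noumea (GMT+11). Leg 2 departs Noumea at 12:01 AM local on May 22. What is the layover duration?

2 hours 45 minutes

Convert departure to UTC: 8:55 PM + 9:30 = 6:25 AM UTC on May 21.
Add 3 hours and 51 minutes flight time → 10:16 AM UTC.
Noumea is UTC+11:00, so local arrival = 10:16 AM + 11:00 = 9:16 PM on May 21.
Layover = 12:01 AM − 9:16 PM (+1 day) = 2 hours 45 minutes.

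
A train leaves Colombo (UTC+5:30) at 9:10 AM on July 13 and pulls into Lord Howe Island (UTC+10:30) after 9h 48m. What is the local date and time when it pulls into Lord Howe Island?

11:58 PM on July 13

Convert departure to UTC: 9:10 AM − 5:30 = 3:40 AM UTC on Jul 13.
Add 9 hours 48 minutes travel time → 1:28 PM UTC.
Lord Howe Island is UTC+10:30, so local arrival = 1:28 PM + 10:30 = 11:58 PM on Jul 13.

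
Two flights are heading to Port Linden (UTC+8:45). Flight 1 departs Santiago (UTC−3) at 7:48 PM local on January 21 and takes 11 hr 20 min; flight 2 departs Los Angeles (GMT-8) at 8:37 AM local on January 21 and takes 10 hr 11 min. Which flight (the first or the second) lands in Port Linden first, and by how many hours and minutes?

Flight 1 in UTC: 7:48 PM + 3:00 = 10:48 PM on Jan 21.
+11 hours 20 minutes → arrive 10:08 AM UTC on Jan 22.
Flight 2 in UTC: 8:37 AM + 8:00 = 4:37 PM on Jan 21.
+10 hours and 11 minutes → arrive 2:48 AM UTC on Jan 22.
Flight 2 lands earlier by 7 hours 20 minutes.

the second, by 7 hours 20 minutes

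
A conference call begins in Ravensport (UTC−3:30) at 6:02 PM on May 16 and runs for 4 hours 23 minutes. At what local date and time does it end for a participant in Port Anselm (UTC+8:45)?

Convert start to UTC: 6:02 PM + 3:30 = 9:32 PM UTC on May 16.
Add 4 hours and 23 minutes duration → 1:55 AM UTC (May 17).
Port Anselm is UTC+8:45, so local end time = 1:55 AM + 8:45 = 10:40 AM on May 17.

10:40 AM on May 17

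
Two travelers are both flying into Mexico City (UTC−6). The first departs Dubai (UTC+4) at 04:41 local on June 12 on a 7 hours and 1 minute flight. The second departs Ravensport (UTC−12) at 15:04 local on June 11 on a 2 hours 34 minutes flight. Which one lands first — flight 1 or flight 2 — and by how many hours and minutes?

the second, by 2 hours 4 minutes

Flight 1 in UTC: 04:41 − 4:00 = 00:41 on Jun 12.
+7 hours 1 minute → arrive 07:42 UTC on Jun 12.
Flight 2 in UTC: 15:04 + 12:00 = 03:04 on Jun 12.
+2 hours 34 minutes → arrive 05:38 UTC on Jun 12.
Flight 2 lands earlier by 2 hours 4 minutes.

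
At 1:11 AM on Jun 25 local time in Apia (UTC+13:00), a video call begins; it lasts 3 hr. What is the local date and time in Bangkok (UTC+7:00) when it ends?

Convert start to UTC: 1:11 AM − 13:00 = 12:11 PM UTC on Jun 24.
Add 3 hours duration → 3:11 PM UTC.
Bangkok is UTC+7:00, so local end time = 3:11 PM + 7:00 = 10:11 PM on Jun 24.

10:11 PM on June 24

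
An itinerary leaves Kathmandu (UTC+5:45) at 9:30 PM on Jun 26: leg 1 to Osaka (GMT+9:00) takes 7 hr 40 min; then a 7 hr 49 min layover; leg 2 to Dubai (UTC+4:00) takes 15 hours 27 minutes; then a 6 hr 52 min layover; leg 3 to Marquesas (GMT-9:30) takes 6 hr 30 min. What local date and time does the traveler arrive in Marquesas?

Convert departure to UTC: 9:30 PM − 5:45 = 3:45 PM UTC on Jun 26.
Add 7 hours and 40 minutes leg 1 → 11:25 PM UTC.
Add 7 hours and 49 minutes layover in Osaka → 7:14 AM UTC (Jun 27).
Add 15 hours and 27 minutes leg 2 → 10:41 PM UTC.
Add 6 hours 52 minutes layover in Dubai → 5:33 AM UTC (Jun 28).
Add 6 hours 30 minutes leg 3 → 12:03 PM UTC.
Marquesas is UTC−9:30, so local arrival = 12:03 PM − 9:30 = 2:33 AM on Jun 28.

2:33 AM on June 28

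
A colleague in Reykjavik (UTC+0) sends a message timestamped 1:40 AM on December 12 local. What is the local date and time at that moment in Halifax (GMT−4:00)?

9:40 PM on Dec 11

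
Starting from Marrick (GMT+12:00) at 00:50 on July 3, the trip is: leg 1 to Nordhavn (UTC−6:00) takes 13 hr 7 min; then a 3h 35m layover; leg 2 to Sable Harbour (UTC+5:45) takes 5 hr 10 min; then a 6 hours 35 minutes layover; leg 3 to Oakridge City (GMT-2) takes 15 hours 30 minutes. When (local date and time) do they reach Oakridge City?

Convert departure to UTC: 00:50 − 12:00 = 12:50 UTC on Jul 2.
Add 13 hours and 7 minutes leg 1 → 01:57 UTC (Jul 3).
Add 3 hours and 35 minutes layover in Nordhavn → 05:32 UTC.
Add 5 hours and 10 minutes leg 2 → 10:42 UTC.
Add 6 hours and 35 minutes layover in Sable Harbour → 17:17 UTC.
Add 15 hours 30 minutes leg 3 → 08:47 UTC (Jul 4).
Oakridge City is UTC−2:00, so local arrival = 08:47 − 2:00 = 06:47 on Jul 4.

06:47 on July 4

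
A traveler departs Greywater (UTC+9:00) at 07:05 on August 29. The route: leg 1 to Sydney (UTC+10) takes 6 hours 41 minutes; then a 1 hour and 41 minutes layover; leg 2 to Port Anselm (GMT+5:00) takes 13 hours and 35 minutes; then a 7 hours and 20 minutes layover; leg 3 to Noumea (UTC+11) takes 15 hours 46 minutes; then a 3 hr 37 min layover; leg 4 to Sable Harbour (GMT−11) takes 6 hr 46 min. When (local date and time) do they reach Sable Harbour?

18:31 on August 30

Convert departure to UTC: 07:05 − 9:00 = 22:05 UTC on Aug 28.
Add 6 hours and 41 minutes leg 1 → 04:46 UTC (Aug 29).
Add 1 hour 41 minutes layover in Sydney → 06:27 UTC.
Add 13 hours and 35 minutes leg 2 → 20:02 UTC.
Add 7 hours 20 minutes layover in Port Anselm → 03:22 UTC (Aug 30).
Add 15 hours 46 minutes leg 3 → 19:08 UTC.
Add 3 hours and 37 minutes layover in Noumea → 22:45 UTC.
Add 6 hours and 46 minutes leg 4 → 05:31 UTC (Aug 31).
Sable Harbour is UTC−11:00, so local arrival = 05:31 − 11:00 = 18:31 on Aug 30.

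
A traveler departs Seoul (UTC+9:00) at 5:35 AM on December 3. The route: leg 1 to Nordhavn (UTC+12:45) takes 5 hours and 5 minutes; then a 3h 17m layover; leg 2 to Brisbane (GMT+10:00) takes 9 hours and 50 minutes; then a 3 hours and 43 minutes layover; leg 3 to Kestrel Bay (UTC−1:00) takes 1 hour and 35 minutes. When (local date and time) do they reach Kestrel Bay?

7:05 PM on Dec 3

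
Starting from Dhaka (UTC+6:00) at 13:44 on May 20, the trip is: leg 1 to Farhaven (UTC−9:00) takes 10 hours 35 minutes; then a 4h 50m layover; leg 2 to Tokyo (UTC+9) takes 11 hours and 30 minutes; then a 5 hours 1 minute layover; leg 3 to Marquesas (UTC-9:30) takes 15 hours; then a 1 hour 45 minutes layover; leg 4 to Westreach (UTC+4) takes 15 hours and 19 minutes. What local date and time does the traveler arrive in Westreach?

Convert departure to UTC: 13:44 − 6:00 = 07:44 UTC on May 20.
Add 10 hours and 35 minutes leg 1 → 18:19 UTC.
Add 4 hours 50 minutes layover in Farhaven → 23:09 UTC.
Add 11 hours and 30 minutes leg 2 → 10:39 UTC (May 21).
Add 5 hours 1 minute layover in Tokyo → 15:40 UTC.
Add 15 hours leg 3 → 06:40 UTC (May 22).
Add 1 hour and 45 minutes layover in Marquesas → 08:25 UTC.
Add 15 hours and 19 minutes leg 4 → 23:44 UTC.
Westreach is UTC+4:00, so local arrival = 23:44 + 4:00 = 03:44 on May 23.

03:44 on May 23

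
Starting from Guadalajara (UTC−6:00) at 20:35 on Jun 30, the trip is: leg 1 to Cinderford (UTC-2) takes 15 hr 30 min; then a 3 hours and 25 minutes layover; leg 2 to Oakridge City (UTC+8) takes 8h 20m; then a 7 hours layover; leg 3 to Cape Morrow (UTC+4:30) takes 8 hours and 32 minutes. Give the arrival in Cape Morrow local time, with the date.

Convert departure to UTC: 20:35 + 6:00 = 02:35 UTC on Jul 1.
Add 15 hours 30 minutes leg 1 → 18:05 UTC.
Add 3 hours 25 minutes layover in Cinderford → 21:30 UTC.
Add 8 hours 20 minutes leg 2 → 05:50 UTC (Jul 2).
Add 7 hours layover in Oakridge City → 12:50 UTC.
Add 8 hours 32 minutes leg 3 → 21:22 UTC.
Cape Morrow is UTC+4:30, so local arrival = 21:22 + 4:30 = 01:52 on Jul 3.

01:52 on Jul 3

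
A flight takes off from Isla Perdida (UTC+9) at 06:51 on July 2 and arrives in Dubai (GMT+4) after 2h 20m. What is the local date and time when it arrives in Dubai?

Dubai is 5:00 behind Isla Perdida.
After 2 hours 20 minutes it is 09:11 in Isla Perdida.
Shift by the zone difference: 09:11 − 5:00 = 04:11 on Jul 2 in Dubai.

04:11 on Jul 2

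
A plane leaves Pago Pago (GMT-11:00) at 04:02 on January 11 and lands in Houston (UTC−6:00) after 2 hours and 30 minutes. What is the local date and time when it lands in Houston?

11:32 on January 11

Houston is 5:00 ahead of Pago Pago.
After 2 hours and 30 minutes it is 06:32 in Pago Pago.
Shift by the zone difference: 06:32 + 5:00 = 11:32 on Jan 11 in Houston.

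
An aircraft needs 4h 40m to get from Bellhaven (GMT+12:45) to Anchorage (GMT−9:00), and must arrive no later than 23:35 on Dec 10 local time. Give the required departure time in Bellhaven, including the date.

Target arrival in UTC: 23:35 + 9:00 = 08:35 on Dec 11.
Subtract 4 hours 40 minutes → departure 03:55 UTC on Dec 11.
Bellhaven is UTC+12:45: 03:55 + 12:45 = 16:40 on Dec 11.

16:40 on December 11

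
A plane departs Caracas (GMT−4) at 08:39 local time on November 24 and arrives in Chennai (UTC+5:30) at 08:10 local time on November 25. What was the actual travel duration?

14 hours 1 minute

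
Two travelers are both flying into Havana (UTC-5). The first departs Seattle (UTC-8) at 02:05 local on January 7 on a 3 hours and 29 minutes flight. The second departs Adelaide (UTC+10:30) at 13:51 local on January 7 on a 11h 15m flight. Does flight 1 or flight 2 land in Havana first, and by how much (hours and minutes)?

Flight 1 in UTC: 02:05 + 8:00 = 10:05 on Jan 7.
+3 hours and 29 minutes → arrive 13:34 UTC on Jan 7.
Flight 2 in UTC: 13:51 − 10:30 = 03:21 on Jan 7.
+11 hours and 15 minutes → arrive 14:36 UTC on Jan 7.
Flight 1 lands earlier by 1 hour 2 minutes.

the first, by 1 hour 2 minutes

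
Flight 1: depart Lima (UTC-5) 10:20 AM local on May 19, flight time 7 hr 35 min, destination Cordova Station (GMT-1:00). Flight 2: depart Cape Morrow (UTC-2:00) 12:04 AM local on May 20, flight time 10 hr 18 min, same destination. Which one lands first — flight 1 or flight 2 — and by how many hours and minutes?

the first, by 13 hours 27 minutes

Flight 1 in UTC: 10:20 AM + 5:00 = 3:20 PM on May 19.
+7 hours 35 minutes → arrive 10:55 PM UTC on May 19.
Flight 2 in UTC: 12:04 AM + 2:00 = 2:04 AM on May 20.
+10 hours 18 minutes → arrive 12:22 PM UTC on May 20.
Flight 1 lands earlier by 13 hours 27 minutes.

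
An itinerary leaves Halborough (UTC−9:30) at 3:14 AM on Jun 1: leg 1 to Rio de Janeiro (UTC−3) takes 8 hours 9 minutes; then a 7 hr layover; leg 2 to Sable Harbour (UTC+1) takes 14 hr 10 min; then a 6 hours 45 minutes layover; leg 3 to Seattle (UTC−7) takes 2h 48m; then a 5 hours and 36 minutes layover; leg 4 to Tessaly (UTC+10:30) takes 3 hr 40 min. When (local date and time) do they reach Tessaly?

11:22 PM on Jun 3

Convert departure to UTC: 3:14 AM + 9:30 = 12:44 PM UTC on Jun 1.
Add 8 hours and 9 minutes leg 1 → 8:53 PM UTC.
Add 7 hours layover in Rio de Janeiro → 3:53 AM UTC (Jun 2).
Add 14 hours 10 minutes leg 2 → 6:03 PM UTC.
Add 6 hours and 45 minutes layover in Sable Harbour → 12:48 AM UTC (Jun 3).
Add 2 hours 48 minutes leg 3 → 3:36 AM UTC.
Add 5 hours 36 minutes layover in Seattle → 9:12 AM UTC.
Add 3 hours 40 minutes leg 4 → 12:52 PM UTC.
Tessaly is UTC+10:30, so local arrival = 12:52 PM + 10:30 = 11:22 PM on Jun 3.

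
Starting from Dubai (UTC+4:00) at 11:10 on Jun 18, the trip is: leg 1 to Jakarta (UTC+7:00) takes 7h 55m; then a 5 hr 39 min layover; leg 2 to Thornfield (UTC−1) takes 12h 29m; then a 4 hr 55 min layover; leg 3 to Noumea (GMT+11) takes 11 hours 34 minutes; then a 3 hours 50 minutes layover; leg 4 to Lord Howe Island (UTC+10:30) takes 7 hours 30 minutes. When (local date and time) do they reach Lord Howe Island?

Convert departure to UTC: 11:10 − 4:00 = 07:10 UTC on Jun 18.
Add 7 hours 55 minutes leg 1 → 15:05 UTC.
Add 5 hours 39 minutes layover in Jakarta → 20:44 UTC.
Add 12 hours and 29 minutes leg 2 → 09:13 UTC (Jun 19).
Add 4 hours 55 minutes layover in Thornfield → 14:08 UTC.
Add 11 hours and 34 minutes leg 3 → 01:42 UTC (Jun 20).
Add 3 hours 50 minutes layover in Noumea → 05:32 UTC.
Add 7 hours 30 minutes leg 4 → 13:02 UTC.
Lord Howe Island is UTC+10:30, so local arrival = 13:02 + 10:30 = 23:32 on Jun 20.

23:32 on Jun 20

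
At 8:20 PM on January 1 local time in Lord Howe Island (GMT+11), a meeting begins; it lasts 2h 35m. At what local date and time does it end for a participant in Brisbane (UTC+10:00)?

Brisbane is 1:00 behind Lord Howe Island.
After 2 hours 35 minutes it is 10:55 PM in Lord Howe Island.
Shift by the zone difference: 10:55 PM − 1:00 = 9:55 PM on Jan 1 in Brisbane.

9:55 PM on January 1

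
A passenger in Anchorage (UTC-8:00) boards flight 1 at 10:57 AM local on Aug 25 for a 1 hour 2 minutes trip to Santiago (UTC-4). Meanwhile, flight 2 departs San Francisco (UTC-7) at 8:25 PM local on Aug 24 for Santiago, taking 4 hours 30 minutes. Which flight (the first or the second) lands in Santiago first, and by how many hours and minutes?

Flight 1 in UTC: 10:57 AM + 8:00 = 6:57 PM on Aug 25.
+1 hour 2 minutes → arrive 7:59 PM UTC on Aug 25.
Flight 2 in UTC: 8:25 PM + 7:00 = 3:25 AM on Aug 25.
+4 hours and 30 minutes → arrive 7:55 AM UTC on Aug 25.
Flight 2 lands earlier by 12 hours 4 minutes.

the second, by 12 hours 4 minutes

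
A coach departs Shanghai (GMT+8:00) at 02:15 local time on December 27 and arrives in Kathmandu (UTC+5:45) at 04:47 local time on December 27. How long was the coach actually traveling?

Kathmandu is 2:15 behind Shanghai.
Clock-face elapsed time (ignoring zones) is 2 hours 32 minutes.
Actual elapsed = 2 hours 32 minutes + 2:15 = 4 hours 47 minutes.

4 hours 47 minutes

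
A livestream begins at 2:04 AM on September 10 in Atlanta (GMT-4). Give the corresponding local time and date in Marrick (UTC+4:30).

10:34 AM on Sep 10

In UTC: 2:04 AM + 4:00 = 6:04 AM on Sep 10.
Marrick is UTC+4:30: 6:04 AM + 4:30 = 10:34 AM on Sep 10.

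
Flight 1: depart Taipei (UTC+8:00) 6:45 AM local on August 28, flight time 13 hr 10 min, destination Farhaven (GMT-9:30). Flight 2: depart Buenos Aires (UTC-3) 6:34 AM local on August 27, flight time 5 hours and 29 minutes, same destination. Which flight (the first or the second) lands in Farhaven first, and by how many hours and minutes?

Flight 1 in UTC: 6:45 AM − 8:00 = 10:45 PM on Aug 27.
+13 hours and 10 minutes → arrive 11:55 AM UTC on Aug 28.
Flight 2 in UTC: 6:34 AM + 3:00 = 9:34 AM on Aug 27.
+5 hours 29 minutes → arrive 3:03 PM UTC on Aug 27.
Flight 2 lands earlier by 20 hours 52 minutes.

the second, by 20 hours 52 minutes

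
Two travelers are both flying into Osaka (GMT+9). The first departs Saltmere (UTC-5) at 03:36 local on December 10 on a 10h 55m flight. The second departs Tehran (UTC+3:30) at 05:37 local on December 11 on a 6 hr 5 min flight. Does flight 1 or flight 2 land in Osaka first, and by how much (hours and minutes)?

Flight 1 in UTC: 03:36 + 5:00 = 08:36 on Dec 10.
+10 hours and 55 minutes → arrive 19:31 UTC on Dec 10.
Flight 2 in UTC: 05:37 − 3:30 = 02:07 on Dec 11.
+6 hours and 5 minutes → arrive 08:12 UTC on Dec 11.
Flight 1 lands earlier by 12 hours 41 minutes.

the first, by 12 hours 41 minutes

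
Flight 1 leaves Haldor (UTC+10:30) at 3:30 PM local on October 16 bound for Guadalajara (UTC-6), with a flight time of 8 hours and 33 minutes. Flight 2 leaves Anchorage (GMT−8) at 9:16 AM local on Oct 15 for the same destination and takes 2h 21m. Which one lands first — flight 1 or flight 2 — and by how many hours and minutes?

the second, by 17 hours 56 minutes

Flight 1 in UTC: 3:30 PM − 10:30 = 5:00 AM on Oct 16.
+8 hours and 33 minutes → arrive 1:33 PM UTC on Oct 16.
Flight 2 in UTC: 9:16 AM + 8:00 = 5:16 PM on Oct 15.
+2 hours and 21 minutes → arrive 7:37 PM UTC on Oct 15.
Flight 2 lands earlier by 17 hours 56 minutes.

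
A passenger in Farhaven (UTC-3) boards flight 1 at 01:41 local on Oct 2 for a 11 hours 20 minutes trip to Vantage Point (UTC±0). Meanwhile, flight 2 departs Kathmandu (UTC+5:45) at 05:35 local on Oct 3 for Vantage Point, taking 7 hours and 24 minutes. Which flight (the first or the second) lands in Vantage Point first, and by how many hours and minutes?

Flight 1 in UTC: 01:41 + 3:00 = 04:41 on Oct 2.
+11 hours 20 minutes → arrive 16:01 UTC on Oct 2.
Flight 2 in UTC: 05:35 − 5:45 = 23:50 on Oct 2.
+7 hours and 24 minutes → arrive 07:14 UTC on Oct 3.
Flight 1 lands earlier by 15 hours 13 minutes.

the first, by 15 hours 13 minutes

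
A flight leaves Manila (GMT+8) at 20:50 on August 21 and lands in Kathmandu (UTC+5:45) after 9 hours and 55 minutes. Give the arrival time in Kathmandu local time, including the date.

04:30 on August 22

Convert departure to UTC: 20:50 − 8:00 = 12:50 UTC on Aug 21.
Add 9 hours and 55 minutes travel time → 22:45 UTC.
Kathmandu is UTC+5:45, so local arrival = 22:45 + 5:45 = 04:30 on Aug 22.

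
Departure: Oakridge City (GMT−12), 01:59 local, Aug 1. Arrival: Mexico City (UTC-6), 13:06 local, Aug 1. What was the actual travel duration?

Departure in UTC: 01:59 + 12:00 = 13:59 on Aug 1.
Arrival in UTC: 13:06 + 6:00 = 19:06 on Aug 1.
Elapsed = 19:06 − 13:59 = 5 hours 7 minutes.

5 hours 7 minutes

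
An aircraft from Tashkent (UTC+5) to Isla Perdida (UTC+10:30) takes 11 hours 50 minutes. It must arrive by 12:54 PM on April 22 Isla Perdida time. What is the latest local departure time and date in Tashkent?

7:34 PM on April 21

Target arrival in UTC: 12:54 PM − 10:30 = 2:24 AM on Apr 22.
Subtract 11 hours and 50 minutes → departure 2:34 PM UTC on Apr 21.
Tashkent is UTC+5:00: 2:34 PM + 5:00 = 7:34 PM on Apr 21.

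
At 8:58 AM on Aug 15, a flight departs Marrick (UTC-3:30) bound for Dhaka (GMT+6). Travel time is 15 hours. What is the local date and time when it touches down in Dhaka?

9:28 AM on August 16

Convert departure to UTC: 8:58 AM + 3:30 = 12:28 PM UTC on Aug 15.
Add 15 hours travel time → 3:28 AM UTC (Aug 16).
Dhaka is UTC+6:00, so local arrival = 3:28 AM + 6:00 = 9:28 AM on Aug 16.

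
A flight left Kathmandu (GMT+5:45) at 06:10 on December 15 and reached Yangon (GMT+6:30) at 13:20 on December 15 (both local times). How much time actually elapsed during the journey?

Departure in UTC: 06:10 − 5:45 = 00:25 on Dec 15.
Arrival in UTC: 13:20 − 6:30 = 06:50 on Dec 15.
Elapsed = 06:50 − 00:25 = 6 hours 25 minutes.

6 hours 25 minutes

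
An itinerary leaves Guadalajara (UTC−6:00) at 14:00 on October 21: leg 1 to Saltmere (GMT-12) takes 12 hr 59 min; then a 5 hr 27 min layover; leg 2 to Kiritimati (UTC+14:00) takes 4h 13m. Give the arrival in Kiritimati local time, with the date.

Convert departure to UTC: 14:00 + 6:00 = 20:00 UTC on Oct 21.
Add 12 hours 59 minutes leg 1 → 08:59 UTC (Oct 22).
Add 5 hours 27 minutes layover in Saltmere → 14:26 UTC.
Add 4 hours and 13 minutes leg 2 → 18:39 UTC.
Kiritimati is UTC+14:00, so local arrival = 18:39 + 14:00 = 08:39 on Oct 23.

08:39 on Oct 23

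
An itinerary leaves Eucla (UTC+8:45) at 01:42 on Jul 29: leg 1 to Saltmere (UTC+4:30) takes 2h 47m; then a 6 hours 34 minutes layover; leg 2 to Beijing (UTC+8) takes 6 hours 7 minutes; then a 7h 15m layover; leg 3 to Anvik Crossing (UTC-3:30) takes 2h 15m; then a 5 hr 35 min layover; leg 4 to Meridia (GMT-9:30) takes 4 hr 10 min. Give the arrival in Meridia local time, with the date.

Convert departure to UTC: 01:42 − 8:45 = 16:57 UTC on Jul 28.
Add 2 hours and 47 minutes leg 1 → 19:44 UTC.
Add 6 hours and 34 minutes layover in Saltmere → 02:18 UTC (Jul 29).
Add 6 hours and 7 minutes leg 2 → 08:25 UTC.
Add 7 hours and 15 minutes layover in Beijing → 15:40 UTC.
Add 2 hours 15 minutes leg 3 → 17:55 UTC.
Add 5 hours and 35 minutes layover in Anvik Crossing → 23:30 UTC.
Add 4 hours 10 minutes leg 4 → 03:40 UTC (Jul 30).
Meridia is UTC−9:30, so local arrival = 03:40 − 9:30 = 18:10 on Jul 29.

18:10 on Jul 29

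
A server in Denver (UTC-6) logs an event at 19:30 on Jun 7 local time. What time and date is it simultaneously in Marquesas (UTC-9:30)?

In UTC: 19:30 + 6:00 = 01:30 on Jun 8.
Marquesas is UTC−9:30: 01:30 − 9:30 = 16:00 on Jun 7.

16:00 on June 7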